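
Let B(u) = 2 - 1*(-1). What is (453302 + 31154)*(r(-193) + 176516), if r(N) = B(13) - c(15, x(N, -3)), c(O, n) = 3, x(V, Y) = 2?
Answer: 85514235296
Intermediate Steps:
B(u) = 3 (B(u) = 2 + 1 = 3)
r(N) = 0 (r(N) = 3 - 1*3 = 3 - 3 = 0)
(453302 + 31154)*(r(-193) + 176516) = (453302 + 31154)*(0 + 176516) = 484456*176516 = 85514235296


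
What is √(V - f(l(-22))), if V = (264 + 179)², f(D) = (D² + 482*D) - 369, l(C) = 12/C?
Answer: √23822554/11 ≈ 443.71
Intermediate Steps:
f(D) = -369 + D² + 482*D
V = 196249 (V = 443² = 196249)
√(V - f(l(-22))) = √(196249 - (-369 + (12/(-22))² + 482*(12/(-22)))) = √(196249 - (-369 + (12*(-1/22))² + 482*(12*(-1/22)))) = √(196249 - (-369 + (-6/11)² + 482*(-6/11))) = √(196249 - (-369 + 36/121 - 2892/11)) = √(196249 - 1*(-76425/121)) = √(196249 + 76425/121) = √(23822554/121) = √23822554/11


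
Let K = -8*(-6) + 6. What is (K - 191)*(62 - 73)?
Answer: 1507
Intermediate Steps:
K = 54 (K = 48 + 6 = 54)
(K - 191)*(62 - 73) = (54 - 191)*(62 - 73) = -137*(-11) = 1507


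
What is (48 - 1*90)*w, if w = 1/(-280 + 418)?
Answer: -7/23 ≈ -0.30435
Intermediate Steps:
w = 1/138 ≈ 0.0072464
(48 - 1*90)*w = (48 - 1*90)*(1/138) = (48 - 90)*(1/138) = -42*1/138 = -7/23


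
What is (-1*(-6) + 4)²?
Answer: 100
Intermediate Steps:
(-1*(-6) + 4)² = (6 + 4)² = 10² = 100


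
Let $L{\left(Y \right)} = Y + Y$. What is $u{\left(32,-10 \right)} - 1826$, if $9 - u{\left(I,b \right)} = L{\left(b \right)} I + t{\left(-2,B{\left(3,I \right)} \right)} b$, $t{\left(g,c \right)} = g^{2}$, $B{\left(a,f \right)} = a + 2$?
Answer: $-1137$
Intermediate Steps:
$B{\left(a,f \right)} = 2 + a$
$L{\left(Y \right)} = 2 Y$
$u{\left(I,b \right)} = 9 - 4 b - 2 I b$ ($u{\left(I,b \right)} = 9 - \left(2 b I + \left(-2\right)^{2} b\right) = 9 - \left(2 I b + 4 b\right) = 9 - \left(4 b + 2 I b\right) = 9 - 4 b - 2 I b$)
$u{\left(32,-10 \right)} - 1826 = \left(9 - -40 - 64 \left(-10\right)\right) - 1826 = \left(9 + 40 + 640\right) - 1826 = 689 - 1826 = -1137$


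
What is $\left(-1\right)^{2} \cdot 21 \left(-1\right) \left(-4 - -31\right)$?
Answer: $-567$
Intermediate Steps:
$\left(-1\right)^{2} \cdot 21 \left(-1\right) \left(-4 - -31\right) = 1 \cdot 21 \left(-1\right) \left(-4 + 31\right) = 21 \left(-1\right) 27 = \left(-21\right) 27 = -567$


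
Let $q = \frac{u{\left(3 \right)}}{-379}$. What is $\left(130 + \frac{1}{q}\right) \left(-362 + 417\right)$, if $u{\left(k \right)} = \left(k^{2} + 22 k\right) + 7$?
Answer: $\frac{565455}{82} \approx 6895.8$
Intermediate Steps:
$u{\left(k \right)} = 7 + k^{2} + 22 k$
$q = - \frac{82}{379}$ ($q = \frac{7 + 3^{2} + 22 \cdot 3}{-379} = \left(7 + 9 + 66\right) \left(- \frac{1}{379}\right) = 82 \left(- \frac{1}{379}\right) = - \frac{82}{379} \approx -0.21636$)
$\left(130 + \frac{1}{q}\right) \left(-362 + 417\right) = \left(130 + \frac{1}{- \frac{82}{379}}\right) \left(-362 + 417\right) = \left(130 - \frac{379}{82}\right) 55 = \frac{10281}{82} \cdot 55 = \frac{565455}{82}$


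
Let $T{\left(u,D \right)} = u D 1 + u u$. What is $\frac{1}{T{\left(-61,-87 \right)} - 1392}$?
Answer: $\frac{1}{7636} \approx 0.00013096$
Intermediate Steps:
$T{\left(u,D \right)} = u^{2} + D u$ ($T{\left(u,D \right)} = D u 1 + u^{2} = D u + u^{2} = u^{2} + D u$)
$\frac{1}{T{\left(-61,-87 \right)} - 1392} = \frac{1}{- 61 \left(-87 - 61\right) - 1392} = \frac{1}{\left(-61\right) \left(-148\right) - 1392} = \frac{1}{9028 - 1392} = \frac{1}{7636}$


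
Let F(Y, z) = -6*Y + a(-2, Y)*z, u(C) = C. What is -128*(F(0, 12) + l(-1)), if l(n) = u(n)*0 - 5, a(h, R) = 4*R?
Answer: 640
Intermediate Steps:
F(Y, z) = -6*Y + 4*Y*z (F(Y, z) = -6*Y + (4*Y)*z = -6*Y + 4*Y*z)
l(n) = -5 (l(n) = n*0 - 5 = 0 - 5 = -5)
-128*(F(0, 12) + l(-1)) = -128*(2*0*(-3 + 2*12) - 5) = -128*(2*0*(-3 + 24) - 5) = -128*(2*0*21 - 5) = -128*(0 - 5) = -128*(-5) = 640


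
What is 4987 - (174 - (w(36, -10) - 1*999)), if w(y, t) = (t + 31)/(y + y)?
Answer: 91543/24 ≈ 3814.3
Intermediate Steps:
w(y, t) = (31 + t)/(2*y) (w(y, t) = (31 + t)/((2*y)) = (31 + t)*(1/(2*y)) = (31 + t)/(2*y))
4987 - (174 - (w(36, -10) - 1*999)) = 4987 - (174 - ((½)*(31 - 10)/36 - 1*999)) = 4987 - (174 - ((½)*(1/36)*21 - 999)) = 4987 - (174 - (7/24 - 999)) = 4987 - (174 - 1*(-23969/24)) = 4987 - (174 + 23969/24) = 4987 - 1*28145/24 = 4987 - 28145/24 = 91543/24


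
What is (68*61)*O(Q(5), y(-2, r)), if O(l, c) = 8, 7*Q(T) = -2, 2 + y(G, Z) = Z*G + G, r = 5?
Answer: 33184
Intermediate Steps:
y(G, Z) = -2 + G + G*Z (y(G, Z) = -2 + (Z*G + G) = -2 + (G*Z + G) = -2 + (G + G*Z) = -2 + G + G*Z)
Q(T) = -2/7 (Q(T) = (1/7)*(-2) = -2/7)
(68*61)*O(Q(5), y(-2, r)) = (68*61)*8 = 4148*8 = 33184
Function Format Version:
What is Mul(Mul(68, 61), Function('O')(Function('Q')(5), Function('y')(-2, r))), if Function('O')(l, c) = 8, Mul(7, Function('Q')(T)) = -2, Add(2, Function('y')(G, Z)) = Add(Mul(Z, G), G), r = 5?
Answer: 33184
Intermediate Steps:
Function('y')(G, Z) = Add(-2, G, Mul(G, Z)) (Function('y')(G, Z) = Add(-2, Add(Mul(Z, G), G)) = Add(-2, Add(Mul(G, Z), G)) = Add(-2, Add(G, Mul(G, Z))) = Add(-2, G, Mul(G, Z)))
Function('Q')(T) = Rational(-2, 7) (Function('Q')(T) = Mul(Rational(1, 7), -2) = Rational(-2, 7))
Mul(Mul(68, 61), Function('O')(Function('Q')(5), Function('y')(-2, r))) = Mul(Mul(68, 61), 8) = Mul(4148, 8) = 33184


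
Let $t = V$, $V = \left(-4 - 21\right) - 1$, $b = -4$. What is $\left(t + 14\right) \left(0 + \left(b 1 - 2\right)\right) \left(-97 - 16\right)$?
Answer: $-8136$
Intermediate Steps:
$V = -26$ ($V = -25 - 1 = -26$)
$t = -26$
$\left(t + 14\right) \left(0 + \left(b 1 - 2\right)\right) \left(-97 - 16\right) = \left(-26 + 14\right) \left(0 - 6\right) \left(-97 - 16\right) = - 12 \left(0 - 6\right) \left(-113\right) = \left(-12\right) \left(-6\right) \left(-113\right) = 72 \left(-113\right) = -8136$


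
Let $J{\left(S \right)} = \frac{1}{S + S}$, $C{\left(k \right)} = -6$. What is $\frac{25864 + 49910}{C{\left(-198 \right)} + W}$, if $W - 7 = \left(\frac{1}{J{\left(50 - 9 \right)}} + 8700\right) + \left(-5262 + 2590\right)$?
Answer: $\frac{25258}{2037} \approx 12.4$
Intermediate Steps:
$J{\left(S \right)} = \frac{1}{2 S}$
$W = 6117$ ($W = 7 + \left(\left(\frac{1}{\frac{1}{2} \frac{1}{50 - 9}} + 8700\right) + \left(-5262 + 2590\right)\right) = 7 + \left(\left(\frac{1}{\frac{1}{2} \frac{1}{50 - 9}} + 8700\right) - 2672\right) = 7 + \left(\left(\frac{1}{\frac{1}{2} \cdot \frac{1}{41}} + 8700\right) - 2672\right) = 7 + \left(\left(\frac{1}{\frac{1}{82}} + 8700\right) - 2672\right) = 7 + \left(\left(82 + 8700\right) - 2672\right) = 7 + \left(8782 - 2672\right) = 7 + 6110 = 6117$)
$\frac{25864 + 49910}{C{\left(-198 \right)} + W} = \frac{25864 + 49910}{-6 + 6117} = \frac{75774}{6111} = 75774 \cdot \frac{1}{6111} = \frac{25258}{2037}$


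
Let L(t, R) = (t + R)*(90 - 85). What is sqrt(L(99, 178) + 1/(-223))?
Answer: sqrt(68874442)/223 ≈ 37.216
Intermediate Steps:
L(t, R) = 5*R + 5*t (L(t, R) = (R + t)*5 = 5*R + 5*t)
sqrt(L(99, 178) + 1/(-223)) = sqrt((5*178 + 5*99) + 1/(-223)) = sqrt((890 + 495) - 1/223) = sqrt(1385 - 1/223) = sqrt(308854/223) = sqrt(68874442)/223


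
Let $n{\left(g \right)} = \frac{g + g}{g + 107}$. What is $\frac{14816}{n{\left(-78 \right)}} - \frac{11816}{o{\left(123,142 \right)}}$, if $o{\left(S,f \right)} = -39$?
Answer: $- \frac{95600}{39} \approx -2451.3$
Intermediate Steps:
$n{\left(g \right)} = \frac{2 g}{107 + g}$
$\frac{14816}{n{\left(-78 \right)}} - \frac{11816}{o{\left(123,142 \right)}} = \frac{14816}{2 \left(-78\right) \frac{1}{107 - 78}} - \frac{11816}{-39} = \frac{14816}{2 \left(-78\right) \frac{1}{29}} - - \frac{11816}{39} = \frac{14816}{2 \left(-78\right) \frac{1}{29}} + \frac{11816}{39} = \frac{14816}{- \frac{156}{29}} + \frac{11816}{39} = 14816 \left(- \frac{29}{156}\right) + \frac{11816}{39} = - \frac{107416}{39} + \frac{11816}{39} = - \frac{95600}{39}$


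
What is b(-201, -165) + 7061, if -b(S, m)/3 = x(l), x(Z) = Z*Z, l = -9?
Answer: 6818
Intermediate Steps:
x(Z) = Z²
b(S, m) = -243 (b(S, m) = -3*(-9)² = -3*81 = -243)
b(-201, -165) + 7061 = -243 + 7061 = 6818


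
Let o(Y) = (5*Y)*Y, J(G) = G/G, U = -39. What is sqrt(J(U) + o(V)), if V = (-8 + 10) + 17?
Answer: sqrt(1806) ≈ 42.497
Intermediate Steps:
J(G) = 1
V = 19 (V = 2 + 17 = 19)
o(Y) = 5*Y**2
sqrt(J(U) + o(V)) = sqrt(1 + 5*19**2) = sqrt(1 + 5*361) = sqrt(1 + 1805) = sqrt(1806)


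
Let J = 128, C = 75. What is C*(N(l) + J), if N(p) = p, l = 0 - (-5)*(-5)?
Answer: 7725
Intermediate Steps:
l = -25 (l = 0 - 1*25 = 0 - 25 = -25)
C*(N(l) + J) = 75*(-25 + 128) = 75*103 = 7725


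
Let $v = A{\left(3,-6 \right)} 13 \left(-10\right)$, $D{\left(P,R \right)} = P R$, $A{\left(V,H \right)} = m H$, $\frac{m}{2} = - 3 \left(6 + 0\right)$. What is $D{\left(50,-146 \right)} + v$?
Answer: $-35380$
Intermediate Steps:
$m = -36$ ($m = 2 \left(- 3 \left(6 + 0\right)\right) = 2 \left(\left(-3\right) 6\right) = 2 \left(-18\right) = -36$)
$A{\left(V,H \right)} = - 36 H$
$v = -28080$ ($v = \left(-36\right) \left(-6\right) 13 \left(-10\right) = 216 \cdot 13 \left(-10\right) = 2808 \left(-10\right) = -28080$)
$D{\left(50,-146 \right)} + v = 50 \left(-146\right) - 28080 = -7300 - 28080 = -35380$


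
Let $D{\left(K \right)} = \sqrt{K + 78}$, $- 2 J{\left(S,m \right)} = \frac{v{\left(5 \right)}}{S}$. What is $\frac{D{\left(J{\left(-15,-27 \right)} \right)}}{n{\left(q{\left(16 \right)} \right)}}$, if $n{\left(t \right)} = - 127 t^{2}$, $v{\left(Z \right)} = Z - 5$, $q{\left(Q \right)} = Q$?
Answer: $- \frac{\sqrt{78}}{32512} \approx -0.00027165$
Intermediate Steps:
$v{\left(Z \right)} = -5 + Z$ ($v{\left(Z \right)} = Z - 5 = -5 + Z$)
$J{\left(S,m \right)} = 0$ ($J{\left(S,m \right)} = - \frac{\left(-5 + 5\right) \frac{1}{S}}{2} = - \frac{0 \frac{1}{S}}{2} = \left(- \frac{1}{2}\right) 0 = 0$)
$D{\left(K \right)} = \sqrt{78 + K}$
$\frac{D{\left(J{\left(-15,-27 \right)} \right)}}{n{\left(q{\left(16 \right)} \right)}} = \frac{\sqrt{78 + 0}}{\left(-127\right) 16^{2}} = \frac{\sqrt{78}}{\left(-127\right) 256} = \frac{\sqrt{78}}{-32512} = \sqrt{78} \left(- \frac{1}{32512}\right) = - \frac{\sqrt{78}}{32512}$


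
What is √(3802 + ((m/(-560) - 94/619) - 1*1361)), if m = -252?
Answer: √93541023745/6190 ≈ 49.409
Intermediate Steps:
√(3802 + ((m/(-560) - 94/619) - 1*1361)) = √(3802 + ((-252/(-560) - 94/619) - 1*1361)) = √(3802 + ((-252*(-1/560) - 94*1/619) - 1361)) = √(3802 + ((9/20 - 94/619) - 1361)) = √(3802 + (3691/12380 - 1361)) = √(3802 - 16845489/12380) = √(30223271/12380) = √93541023745/6190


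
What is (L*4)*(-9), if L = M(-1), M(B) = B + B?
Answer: 72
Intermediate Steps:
M(B) = 2*B
L = -2 (L = 2*(-1) = -2)
(L*4)*(-9) = -2*4*(-9) = -8*(-9) = 72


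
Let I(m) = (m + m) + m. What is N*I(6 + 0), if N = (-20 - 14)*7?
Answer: -4284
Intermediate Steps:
I(m) = 3*m (I(m) = 2*m + m = 3*m)
N = -238 (N = -34*7 = -238)
N*I(6 + 0) = -714*(6 + 0) = -714*6 = -238*18 = -4284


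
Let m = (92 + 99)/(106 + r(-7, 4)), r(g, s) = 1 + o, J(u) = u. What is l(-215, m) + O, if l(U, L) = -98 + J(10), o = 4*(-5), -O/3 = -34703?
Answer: 104021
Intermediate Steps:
O = 104109 (O = -3*(-34703) = 104109)
o = -20
r(g, s) = -19 (r(g, s) = 1 - 20 = -19)
m = 191/87 (m = (92 + 99)/(106 - 19) = 191/87 ≈ 2.1954)
l(U, L) = -88 (l(U, L) = -98 + 10 = -88)
l(-215, m) + O = -88 + 104109 = 104021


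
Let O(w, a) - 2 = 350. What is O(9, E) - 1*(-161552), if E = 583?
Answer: 161904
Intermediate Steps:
O(w, a) = 352 (O(w, a) = 2 + 350 = 352)
O(9, E) - 1*(-161552) = 352 - 1*(-161552) = 352 + 161552 = 161904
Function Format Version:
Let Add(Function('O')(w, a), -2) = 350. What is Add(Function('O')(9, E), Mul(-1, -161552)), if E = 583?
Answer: 161904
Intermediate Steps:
Function('O')(w, a) = 352 (Function('O')(w, a) = Add(2, 350) = 352)
Add(Function('O')(9, E), Mul(-1, -161552)) = Add(352, Mul(-1, -161552)) = Add(352, 161552) = 161904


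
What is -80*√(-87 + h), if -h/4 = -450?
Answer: -80*√1713 ≈ -3311.1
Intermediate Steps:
h = 1800 (h = -4*(-450) = 1800)
-80*√(-87 + h) = -80*√(-87 + 1800) = -80*√1713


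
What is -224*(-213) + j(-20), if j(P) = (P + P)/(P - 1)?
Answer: 1001992/21 ≈ 47714.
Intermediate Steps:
j(P) = 2*P/(-1 + P) (j(P) = (2*P)/(-1 + P) = 2*P/(-1 + P))
-224*(-213) + j(-20) = -224*(-213) + 2*(-20)/(-1 - 20) = 47712 + 2*(-20)/(-21) = 47712 + 2*(-20)*(-1/21) = 47712 + 40/21 = 1001992/21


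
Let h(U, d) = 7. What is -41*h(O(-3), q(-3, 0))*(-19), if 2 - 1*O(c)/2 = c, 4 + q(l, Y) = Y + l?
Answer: 5453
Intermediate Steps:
q(l, Y) = -4 + Y + l (q(l, Y) = -4 + (Y + l) = -4 + Y + l)
O(c) = 4 - 2*c
-41*h(O(-3), q(-3, 0))*(-19) = -41*7*(-19) = -287*(-19) = 5453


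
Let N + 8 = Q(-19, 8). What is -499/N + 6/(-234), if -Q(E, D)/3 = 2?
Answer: 19447/546 ≈ 35.617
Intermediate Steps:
Q(E, D) = -6 (Q(E, D) = -3*2 = -6)
N = -14 (N = -8 - 6 = -14)
-499/N + 6/(-234) = -499/(-14) + 6/(-234) = -499*(-1/14) + 6*(-1/234) = 499/14 - 1/39 = 19447/546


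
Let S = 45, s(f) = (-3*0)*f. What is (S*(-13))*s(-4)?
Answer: 0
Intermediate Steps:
s(f) = 0 (s(f) = 0*f = 0)
(S*(-13))*s(-4) = (45*(-13))*0 = -585*0 = 0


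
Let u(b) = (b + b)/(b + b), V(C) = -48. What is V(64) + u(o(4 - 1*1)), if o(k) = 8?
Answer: -47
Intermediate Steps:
u(b) = 1 (u(b) = (2*b)/((2*b)) = (2*b)*(1/(2*b)) = 1)
V(64) + u(o(4 - 1*1)) = -48 + 1 = -47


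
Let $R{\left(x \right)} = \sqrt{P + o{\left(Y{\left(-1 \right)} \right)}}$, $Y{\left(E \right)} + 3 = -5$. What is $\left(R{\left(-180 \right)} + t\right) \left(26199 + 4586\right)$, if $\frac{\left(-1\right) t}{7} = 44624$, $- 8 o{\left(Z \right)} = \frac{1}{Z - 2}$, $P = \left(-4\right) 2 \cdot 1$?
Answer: $-9616248880 + \frac{18471 i \sqrt{355}}{4} \approx -9.6162 \cdot 10^{9} + 87005.0 i$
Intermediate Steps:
$P = -8$ ($P = \left(-8\right) 1 = -8$)
$Y{\left(E \right)} = -8$ ($Y{\left(E \right)} = -3 - 5 = -8$)
$o{\left(Z \right)} = - \frac{1}{8 \left(-2 + Z\right)}$ ($o{\left(Z \right)} = - \frac{1}{8 \left(Z - 2\right)} = - \frac{1}{8 \left(-2 + Z\right)}$)
$t = -312368$ ($t = \left(-7\right) 44624 = -312368$)
$R{\left(x \right)} = \frac{3 i \sqrt{355}}{20}$ ($R{\left(x \right)} = \sqrt{-8 - \frac{1}{-16 + 8 \left(-8\right)}} = \sqrt{-8 - \frac{1}{-16 - 64}} = \sqrt{-8 - \frac{1}{-80}} = \sqrt{-8 - - \frac{1}{80}} = \sqrt{-8 + \frac{1}{80}} = \sqrt{- \frac{639}{80}} = \frac{3 i \sqrt{355}}{20}$)
$\left(R{\left(-180 \right)} + t\right) \left(26199 + 4586\right) = \left(\frac{3 i \sqrt{355}}{20} - 312368\right) \left(26199 + 4586\right) = \left(-312368 + \frac{3 i \sqrt{355}}{20}\right) 30785 = -9616248880 + \frac{18471 i \sqrt{355}}{4}$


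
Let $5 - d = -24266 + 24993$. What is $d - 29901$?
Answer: $-30623$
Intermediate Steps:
$d = -722$ ($d = 5 - \left(-24266 + 24993\right) = 5 - 727 = -722$)
$d - 29901 = -722 - 29901 = -30623$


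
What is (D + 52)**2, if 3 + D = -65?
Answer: 256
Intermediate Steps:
D = -68 (D = -3 - 65 = -68)
(D + 52)**2 = (-68 + 52)**2 = (-16)**2 = 256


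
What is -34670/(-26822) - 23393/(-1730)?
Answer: 343713073/23201030 ≈ 14.815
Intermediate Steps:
-34670/(-26822) - 23393/(-1730) = -34670*(-1/26822) - 23393*(-1/1730) = 17335/13411 + 23393/1730 = 343713073/23201030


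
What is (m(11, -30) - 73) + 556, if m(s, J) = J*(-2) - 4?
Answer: 539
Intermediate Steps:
m(s, J) = -4 - 2*J (m(s, J) = -2*J - 4 = -4 - 2*J)
(m(11, -30) - 73) + 556 = ((-4 - 2*(-30)) - 73) + 556 = ((-4 + 60) - 73) + 556 = (56 - 73) + 556 = -17 + 556 = 539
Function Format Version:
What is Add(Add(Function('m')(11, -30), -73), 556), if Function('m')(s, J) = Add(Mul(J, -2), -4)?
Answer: 539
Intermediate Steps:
Function('m')(s, J) = Add(-4, Mul(-2, J)) (Function('m')(s, J) = Add(Mul(-2, J), -4) = Add(-4, Mul(-2, J)))
Add(Add(Function('m')(11, -30), -73), 556) = Add(Add(Add(-4, Mul(-2, -30)), -73), 556) = Add(Add(Add(-4, 60), -73), 556) = Add(Add(56, -73), 556) = Add(-17, 556) = 539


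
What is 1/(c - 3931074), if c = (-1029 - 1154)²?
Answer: 1/834415 ≈ 1.1984e-6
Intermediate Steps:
c = 4765489 (c = (-2183)² = 4765489)
1/(c - 3931074) = 1/(4765489 - 3931074) = 1/834415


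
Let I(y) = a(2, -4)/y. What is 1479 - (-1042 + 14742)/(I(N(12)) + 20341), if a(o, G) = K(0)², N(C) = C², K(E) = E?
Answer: 30070639/20341 ≈ 1478.3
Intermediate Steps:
a(o, G) = 0 (a(o, G) = 0² = 0)
I(y) = 0 (I(y) = 0/y = 0)
1479 - (-1042 + 14742)/(I(N(12)) + 20341) = 1479 - (-1042 + 14742)/(0 + 20341) = 1479 - 13700/20341 = 30070639/20341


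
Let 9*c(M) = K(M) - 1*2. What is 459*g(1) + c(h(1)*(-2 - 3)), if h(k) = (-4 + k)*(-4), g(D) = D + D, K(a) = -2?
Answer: 8258/9 ≈ 917.56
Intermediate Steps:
g(D) = 2*D
h(k) = 16 - 4*k
c(M) = -4/9 (c(M) = (-2 - 1*2)/9 = (-2 - 2)/9 = (⅑)*(-4) = -4/9)
459*g(1) + c(h(1)*(-2 - 3)) = 459*(2*1) - 4/9 = 459*2 - 4/9 = 918 - 4/9 = 8258/9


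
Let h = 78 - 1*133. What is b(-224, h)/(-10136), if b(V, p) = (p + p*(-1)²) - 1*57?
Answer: 167/10136 ≈ 0.016476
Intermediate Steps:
h = -55 (h = 78 - 133 = -55)
b(V, p) = -57 + 2*p (b(V, p) = (p + p*1) - 57 = (p + p) - 57 = 2*p - 57 = -57 + 2*p)
b(-224, h)/(-10136) = (-57 + 2*(-55))/(-10136) = (-57 - 110)*(-1/10136) = -167*(-1/10136) = 167/10136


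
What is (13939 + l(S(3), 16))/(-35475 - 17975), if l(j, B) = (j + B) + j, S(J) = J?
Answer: -13961/53450 ≈ -0.26120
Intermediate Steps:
l(j, B) = B + 2*j (l(j, B) = (B + j) + j = B + 2*j)
(13939 + l(S(3), 16))/(-35475 - 17975) = (13939 + (16 + 2*3))/(-35475 - 17975) = (13939 + (16 + 6))/(-53450) = (13939 + 22)*(-1/53450) = 13961*(-1/53450) = -13961/53450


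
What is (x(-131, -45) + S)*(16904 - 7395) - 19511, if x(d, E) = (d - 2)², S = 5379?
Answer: 219334101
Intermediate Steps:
x(d, E) = (-2 + d)²
(x(-131, -45) + S)*(16904 - 7395) - 19511 = ((-2 - 131)² + 5379)*(16904 - 7395) - 19511 = ((-133)² + 5379)*9509 - 19511 = (17689 + 5379)*9509 - 19511 = 23068*9509 - 19511 = 219353612 - 19511 = 219334101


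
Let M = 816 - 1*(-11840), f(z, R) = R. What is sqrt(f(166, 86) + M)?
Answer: sqrt(12742) ≈ 112.88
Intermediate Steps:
M = 12656 (M = 816 + 11840 = 12656)
sqrt(f(166, 86) + M) = sqrt(86 + 12656) = sqrt(12742)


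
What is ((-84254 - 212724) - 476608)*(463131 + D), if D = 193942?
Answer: -508302473778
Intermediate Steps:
((-84254 - 212724) - 476608)*(463131 + D) = ((-84254 - 212724) - 476608)*(463131 + 193942) = (-296978 - 476608)*657073 = -773586*657073 = -508302473778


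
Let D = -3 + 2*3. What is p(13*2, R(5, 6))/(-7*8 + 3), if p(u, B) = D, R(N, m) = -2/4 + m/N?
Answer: -3/53 ≈ -0.056604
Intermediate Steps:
D = 3 (D = -3 + 6 = 3)
R(N, m) = -1/2 + m/N (R(N, m) = -2*1/4 + m/N = -1/2 + m/N)
p(u, B) = 3
p(13*2, R(5, 6))/(-7*8 + 3) = 3/(-7*8 + 3) = 3/(-56 + 3) = 3/(-53) = 3*(-1/53) = -3/53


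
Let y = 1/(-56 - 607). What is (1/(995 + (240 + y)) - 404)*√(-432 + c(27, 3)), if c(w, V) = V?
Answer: -330796153*I*√429/818804 ≈ -8367.8*I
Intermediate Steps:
y = -1/663 (y = 1/(-663) = -1/663 ≈ -0.0015083)
(1/(995 + (240 + y)) - 404)*√(-432 + c(27, 3)) = (1/(995 + (240 - 1/663)) - 404)*√(-432 + 3) = (1/(995 + 159119/663) - 404)*√(-429) = (1/(818804/663) - 404)*(I*√429) = (663/818804 - 404)*(I*√429) = -330796153*I*√429/818804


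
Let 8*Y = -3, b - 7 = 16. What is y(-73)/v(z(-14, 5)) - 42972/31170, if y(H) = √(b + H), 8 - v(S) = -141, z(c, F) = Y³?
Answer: -7162/5195 + 5*I*√2/149 ≈ -1.3786 + 0.047457*I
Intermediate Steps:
b = 23 (b = 7 + 16 = 23)
Y = -3/8 (Y = (⅛)*(-3) = -3/8 ≈ -0.37500)
z(c, F) = -27/512 (z(c, F) = (-3/8)³ = -27/512)
v(S) = 149 (v(S) = 8 - 1*(-141) = 8 + 141 = 149)
y(H) = √(23 + H)
y(-73)/v(z(-14, 5)) - 42972/31170 = √(23 - 73)/149 - 42972/31170 = √(-50)*(1/149) - 42972*1/31170 = (5*I*√2)*(1/149) - 7162/5195 = 5*I*√2/149 - 7162/5195 = -7162/5195 + 5*I*√2/149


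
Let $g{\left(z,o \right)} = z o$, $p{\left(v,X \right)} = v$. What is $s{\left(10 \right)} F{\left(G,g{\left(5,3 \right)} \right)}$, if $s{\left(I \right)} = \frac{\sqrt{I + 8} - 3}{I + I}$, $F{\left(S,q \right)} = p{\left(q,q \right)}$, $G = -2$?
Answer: $- \frac{9}{4} + \frac{9 \sqrt{2}}{4} \approx 0.93198$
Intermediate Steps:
$g{\left(z,o \right)} = o z$
$F{\left(S,q \right)} = q$
$s{\left(I \right)} = \frac{-3 + \sqrt{8 + I}}{2 I}$ ($s{\left(I \right)} = \frac{\sqrt{8 + I} - 3}{2 I} = \left(-3 + \sqrt{8 + I}\right) \frac{1}{2 I} = \frac{-3 + \sqrt{8 + I}}{2 I}$)
$s{\left(10 \right)} F{\left(G,g{\left(5,3 \right)} \right)} = \frac{-3 + \sqrt{8 + 10}}{2 \cdot 10} \cdot 3 \cdot 5 = \frac{1}{2} \cdot \frac{1}{10} \left(-3 + \sqrt{18}\right) 15 = \frac{1}{2} \cdot \frac{1}{10} \left(-3 + 3 \sqrt{2}\right) 15 = \left(- \frac{3}{20} + \frac{3 \sqrt{2}}{20}\right) 15 = - \frac{9}{4} + \frac{9 \sqrt{2}}{4}$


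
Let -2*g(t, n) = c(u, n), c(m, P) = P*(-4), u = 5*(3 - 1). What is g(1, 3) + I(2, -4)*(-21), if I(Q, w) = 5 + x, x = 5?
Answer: -204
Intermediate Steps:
u = 10 (u = 5*2 = 10)
I(Q, w) = 10 (I(Q, w) = 5 + 5 = 10)
c(m, P) = -4*P
g(t, n) = 2*n (g(t, n) = -(-2)*n = 2*n)
g(1, 3) + I(2, -4)*(-21) = 2*3 + 10*(-21) = 6 - 210 = -204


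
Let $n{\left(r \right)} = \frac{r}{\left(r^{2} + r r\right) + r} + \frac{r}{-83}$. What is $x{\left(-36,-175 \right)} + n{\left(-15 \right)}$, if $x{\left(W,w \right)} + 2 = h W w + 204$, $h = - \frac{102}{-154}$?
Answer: $\frac{115833526}{26477} \approx 4374.9$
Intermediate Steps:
$h = \frac{51}{77}$ ($h = \left(-102\right) \left(- \frac{1}{154}\right) = \frac{51}{77} \approx 0.66234$)
$x{\left(W,w \right)} = 202 + \frac{51 W w}{77}$ ($x{\left(W,w \right)} = -2 + \left(\frac{51 W}{77} w + 204\right) = -2 + \left(\frac{51 W w}{77} + 204\right) = -2 + \left(204 + \frac{51 W w}{77}\right) = 202 + \frac{51 W w}{77}$)
$n{\left(r \right)} = - \frac{r}{83} + \frac{r}{r + 2 r^{2}}$ ($n{\left(r \right)} = \frac{r}{\left(r^{2} + r^{2}\right) + r} + r \left(- \frac{1}{83}\right) = \frac{r}{2 r^{2} + r} - \frac{r}{83} = \frac{r}{r + 2 r^{2}} - \frac{r}{83} = - \frac{r}{83} + \frac{r}{r + 2 r^{2}}$)
$x{\left(-36,-175 \right)} + n{\left(-15 \right)} = \left(202 + \frac{51}{77} \left(-36\right) \left(-175\right)\right) + \frac{83 - -15 - 2 \left(-15\right)^{2}}{83 \left(1 + 2 \left(-15\right)\right)} = \left(202 + \frac{45900}{11}\right) + \frac{83 + 15 - 450}{83 \left(1 - 30\right)} = \frac{48122}{11} + \frac{83 + 15 - 450}{83 \left(-29\right)} = \frac{48122}{11} + \frac{1}{83} \left(- \frac{1}{29}\right) \left(-352\right) = \frac{48122}{11} + \frac{352}{2407} = \frac{115833526}{26477}$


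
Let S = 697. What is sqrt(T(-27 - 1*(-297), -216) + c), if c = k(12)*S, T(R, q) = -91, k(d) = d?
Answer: sqrt(8273) ≈ 90.956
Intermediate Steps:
c = 8364 (c = 12*697 = 8364)
sqrt(T(-27 - 1*(-297), -216) + c) = sqrt(-91 + 8364) = sqrt(8273)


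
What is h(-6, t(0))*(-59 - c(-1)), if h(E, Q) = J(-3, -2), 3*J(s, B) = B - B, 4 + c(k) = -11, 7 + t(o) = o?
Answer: 0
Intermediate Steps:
t(o) = -7 + o
c(k) = -15 (c(k) = -4 - 11 = -15)
J(s, B) = 0 (J(s, B) = (B - B)/3 = (⅓)*0 = 0)
h(E, Q) = 0
h(-6, t(0))*(-59 - c(-1)) = 0*(-59 - 1*(-15)) = 0*(-59 + 15) = 0*(-44) = 0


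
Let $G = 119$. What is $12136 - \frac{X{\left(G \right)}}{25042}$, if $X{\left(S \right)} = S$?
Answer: $\frac{303909593}{25042} \approx 12136.0$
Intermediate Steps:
$12136 - \frac{X{\left(G \right)}}{25042} = 12136 - \frac{119}{25042} = \frac{303909593}{25042}$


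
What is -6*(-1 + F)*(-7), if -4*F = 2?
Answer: -63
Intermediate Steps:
F = -1/2 (F = -1/4*2 = -1/2 ≈ -0.50000)
-6*(-1 + F)*(-7) = -6*(-1 - 1/2)*(-7) = -(-9)*(-7) = -6*21/2 = -63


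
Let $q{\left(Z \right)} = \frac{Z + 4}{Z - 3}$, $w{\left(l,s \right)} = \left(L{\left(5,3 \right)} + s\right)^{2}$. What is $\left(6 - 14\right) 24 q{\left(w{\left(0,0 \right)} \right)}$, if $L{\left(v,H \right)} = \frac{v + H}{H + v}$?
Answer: $480$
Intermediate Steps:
$L{\left(v,H \right)} = 1$ ($L{\left(v,H \right)} = \frac{H + v}{H + v} = 1$)
$w{\left(l,s \right)} = \left(1 + s\right)^{2}$
$q{\left(Z \right)} = \frac{4 + Z}{-3 + Z}$
$\left(6 - 14\right) 24 q{\left(w{\left(0,0 \right)} \right)} = \left(6 - 14\right) 24 \frac{4 + \left(1 + 0\right)^{2}}{-3 + \left(1 + 0\right)^{2}} = \left(-8\right) 24 \frac{4 + 1^{2}}{-3 + 1^{2}} = - 192 \frac{4 + 1}{-3 + 1} = - 192 \frac{1}{-2} \cdot 5 = - 192 \left(\left(- \frac{1}{2}\right) 5\right) = \left(-192\right) \left(- \frac{5}{2}\right) = 480$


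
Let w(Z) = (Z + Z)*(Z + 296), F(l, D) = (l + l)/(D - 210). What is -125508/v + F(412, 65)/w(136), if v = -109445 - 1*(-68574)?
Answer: 267297708367/87045420960 ≈ 3.0708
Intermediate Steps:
F(l, D) = 2*l/(-210 + D) (F(l, D) = (2*l)/(-210 + D) = 2*l/(-210 + D))
w(Z) = 2*Z*(296 + Z) (w(Z) = (2*Z)*(296 + Z) = 2*Z*(296 + Z))
v = -40871 (v = -109445 + 68574 = -40871)
-125508/v + F(412, 65)/w(136) = -125508/(-40871) + (2*412/(-210 + 65))/((2*136*(296 + 136))) = -125508*(-1/40871) + (2*412/(-145))/((2*136*432)) = 125508/40871 + (2*412*(-1/145))/117504 = 125508/40871 - 824/145*1/117504 = 125508/40871 - 103/2129760 = 267297708367/87045420960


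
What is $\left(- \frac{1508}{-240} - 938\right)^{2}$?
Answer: $\frac{3125145409}{3600} \approx 8.681 \cdot 10^{5}$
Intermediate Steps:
$\left(- \frac{1508}{-240} - 938\right)^{2} = \left(\left(-1508\right) \left(- \frac{1}{240}\right) - 938\right)^{2} = \left(\frac{377}{60} - 938\right)^{2} = \left(- \frac{55903}{60}\right)^{2} = \frac{3125145409}{3600}$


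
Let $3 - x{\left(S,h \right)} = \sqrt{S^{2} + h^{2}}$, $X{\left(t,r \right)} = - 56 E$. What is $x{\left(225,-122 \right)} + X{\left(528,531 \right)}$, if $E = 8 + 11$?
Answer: $-1061 - \sqrt{65509} \approx -1316.9$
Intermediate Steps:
$E = 19$
$X{\left(t,r \right)} = -1064$ ($X{\left(t,r \right)} = \left(-56\right) 19 = -1064$)
$x{\left(S,h \right)} = 3 - \sqrt{S^{2} + h^{2}}$
$x{\left(225,-122 \right)} + X{\left(528,531 \right)} = \left(3 - \sqrt{225^{2} + \left(-122\right)^{2}}\right) - 1064 = \left(3 - \sqrt{50625 + 14884}\right) - 1064 = \left(3 - \sqrt{65509}\right) - 1064 = -1061 - \sqrt{65509}$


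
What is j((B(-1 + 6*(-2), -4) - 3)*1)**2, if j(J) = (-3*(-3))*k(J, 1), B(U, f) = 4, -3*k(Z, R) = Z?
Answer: 9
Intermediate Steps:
k(Z, R) = -Z/3
j(J) = -3*J (j(J) = (-3*(-3))*(-J/3) = 9*(-J/3) = -3*J)
j((B(-1 + 6*(-2), -4) - 3)*1)**2 = (-3*(4 - 3))**2 = (-3)**2 = 9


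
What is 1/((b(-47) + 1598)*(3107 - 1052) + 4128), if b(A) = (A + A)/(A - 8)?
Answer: 11/36206832 ≈ 3.0381e-7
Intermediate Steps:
b(A) = 2*A/(-8 + A) (b(A) = (2*A)/(-8 + A) = 2*A/(-8 + A))
1/((b(-47) + 1598)*(3107 - 1052) + 4128) = 1/((2*(-47)/(-8 - 47) + 1598)*(3107 - 1052) + 4128) = 1/((2*(-47)/(-55) + 1598)*2055 + 4128) = 1/((2*(-47)*(-1/55) + 1598)*2055 + 4128) = 1/((94/55 + 1598)*2055 + 4128) = 1/((87984/55)*2055 + 4128) = 1/(36161424/11 + 4128) = 1/(36206832/11) = 11/36206832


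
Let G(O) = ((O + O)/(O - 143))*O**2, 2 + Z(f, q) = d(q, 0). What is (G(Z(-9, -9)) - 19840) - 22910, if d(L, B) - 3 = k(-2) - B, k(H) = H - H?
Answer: -3035251/71 ≈ -42750.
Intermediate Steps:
k(H) = 0
d(L, B) = 3 - B (d(L, B) = 3 + (0 - B) = 3 - B)
Z(f, q) = 1 (Z(f, q) = -2 + (3 - 1*0) = -2 + (3 + 0) = -2 + 3 = 1)
G(O) = 2*O**3/(-143 + O) (G(O) = ((2*O)/(-143 + O))*O**2 = (2*O/(-143 + O))*O**2 = 2*O**3/(-143 + O))
(G(Z(-9, -9)) - 19840) - 22910 = (2*1**3/(-143 + 1) - 19840) - 22910 = (2*1/(-142) - 19840) - 22910 = (2*1*(-1/142) - 19840) - 22910 = (-1/71 - 19840) - 22910 = -1408641/71 - 22910 = -3035251/71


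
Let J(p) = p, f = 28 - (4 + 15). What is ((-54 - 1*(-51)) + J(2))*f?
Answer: -9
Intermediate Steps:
f = 9 (f = 28 - 1*19 = 28 - 19 = 9)
((-54 - 1*(-51)) + J(2))*f = ((-54 - 1*(-51)) + 2)*9 = ((-54 + 51) + 2)*9 = (-3 + 2)*9 = -1*9 = -9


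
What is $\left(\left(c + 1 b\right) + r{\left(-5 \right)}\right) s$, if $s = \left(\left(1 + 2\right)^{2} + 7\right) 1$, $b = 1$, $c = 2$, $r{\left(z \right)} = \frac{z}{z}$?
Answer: $64$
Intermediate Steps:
$r{\left(z \right)} = 1$
$s = 16$ ($s = \left(3^{2} + 7\right) 1 = \left(9 + 7\right) 1 = 16 \cdot 1 = 16$)
$\left(\left(c + 1 b\right) + r{\left(-5 \right)}\right) s = \left(\left(2 + 1 \cdot 1\right) + 1\right) 16 = \left(\left(2 + 1\right) + 1\right) 16 = \left(3 + 1\right) 16 = 4 \cdot 16 = 64$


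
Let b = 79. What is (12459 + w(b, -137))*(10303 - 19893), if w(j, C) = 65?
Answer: -120105160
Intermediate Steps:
(12459 + w(b, -137))*(10303 - 19893) = (12459 + 65)*(10303 - 19893) = 12524*(-9590) = -120105160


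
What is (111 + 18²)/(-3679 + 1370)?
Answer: -435/2309 ≈ -0.18839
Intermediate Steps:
(111 + 18²)/(-3679 + 1370) = (111 + 324)/(-2309) = 435*(-1/2309) = -435/2309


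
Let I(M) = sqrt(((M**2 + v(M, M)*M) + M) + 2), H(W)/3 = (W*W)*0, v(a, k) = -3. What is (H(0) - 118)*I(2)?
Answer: -118*sqrt(2) ≈ -166.88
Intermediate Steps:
H(W) = 0 (H(W) = 3*((W*W)*0) = 3*(W**2*0) = 3*0 = 0)
I(M) = sqrt(2 + M**2 - 2*M) (I(M) = sqrt(((M**2 - 3*M) + M) + 2) = sqrt((M**2 - 2*M) + 2) = sqrt(2 + M**2 - 2*M))
(H(0) - 118)*I(2) = (0 - 118)*sqrt(2 + 2**2 - 2*2) = -118*sqrt(2 + 4 - 4) = -118*sqrt(2)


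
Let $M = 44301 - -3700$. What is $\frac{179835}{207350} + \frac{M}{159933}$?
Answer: $\frac{7742911681}{6632421510} \approx 1.1674$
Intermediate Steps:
$M = 48001$ ($M = 44301 + 3700 = 48001$)
$\frac{179835}{207350} + \frac{M}{159933} = \frac{179835}{207350} + \frac{48001}{159933} = 179835 \cdot \frac{1}{207350} + 48001 \cdot \frac{1}{159933} = \frac{35967}{41470} + \frac{48001}{159933} = \frac{7742911681}{6632421510}$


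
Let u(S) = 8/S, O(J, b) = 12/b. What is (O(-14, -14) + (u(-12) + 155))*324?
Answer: 348084/7 ≈ 49726.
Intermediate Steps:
(O(-14, -14) + (u(-12) + 155))*324 = (12/(-14) + (8/(-12) + 155))*324 = (12*(-1/14) + (8*(-1/12) + 155))*324 = (-6/7 + (-⅔ + 155))*324 = (-6/7 + 463/3)*324 = (3223/21)*324 = 348084/7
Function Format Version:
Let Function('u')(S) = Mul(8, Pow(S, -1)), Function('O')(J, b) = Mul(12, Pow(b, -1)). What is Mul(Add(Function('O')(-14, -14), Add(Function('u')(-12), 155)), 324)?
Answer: Rational(348084, 7) ≈ 49726.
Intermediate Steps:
Mul(Add(Function('O')(-14, -14), Add(Function('u')(-12), 155)), 324) = Mul(Add(Mul(12, Pow(-14, -1)), Add(Mul(8, Pow(-12, -1)), 155)), 324) = Mul(Add(Mul(12, Rational(-1, 14)), Add(Mul(8, Rational(-1, 12)), 155)), 324) = Mul(Add(Rational(-6, 7), Add(Rational(-2, 3), 155)), 324) = Mul(Add(Rational(-6, 7), Rational(463, 3)), 324) = Mul(Rational(3223, 21), 324) = Rational(348084, 7)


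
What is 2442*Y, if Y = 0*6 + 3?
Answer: 7326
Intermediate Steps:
Y = 3 (Y = 0 + 3 = 3)
2442*Y = 2442*3 = 7326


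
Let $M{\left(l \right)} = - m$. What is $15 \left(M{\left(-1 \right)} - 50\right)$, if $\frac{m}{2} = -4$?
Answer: $-630$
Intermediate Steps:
$m = -8$ ($m = 2 \left(-4\right) = -8$)
$M{\left(l \right)} = 8$ ($M{\left(l \right)} = \left(-1\right) \left(-8\right) = 8$)
$15 \left(M{\left(-1 \right)} - 50\right) = 15 \left(8 - 50\right) = 15 \left(-42\right) = -630$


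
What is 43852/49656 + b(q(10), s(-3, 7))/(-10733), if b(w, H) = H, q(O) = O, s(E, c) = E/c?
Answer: 823698395/932676234 ≈ 0.88316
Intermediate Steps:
43852/49656 + b(q(10), s(-3, 7))/(-10733) = 43852/49656 - 3/7/(-10733) = 43852*(1/49656) - 3*1/7*(-1/10733) = 10963/12414 - 3/7*(-1/10733) = 10963/12414 + 3/75131 = 823698395/932676234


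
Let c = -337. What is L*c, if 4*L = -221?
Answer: 74477/4 ≈ 18619.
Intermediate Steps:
L = -221/4 (L = (¼)*(-221) = -221/4 ≈ -55.250)
L*c = -221/4*(-337) = 74477/4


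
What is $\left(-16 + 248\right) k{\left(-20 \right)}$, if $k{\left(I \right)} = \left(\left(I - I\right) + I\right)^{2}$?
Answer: $92800$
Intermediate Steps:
$k{\left(I \right)} = I^{2}$ ($k{\left(I \right)} = \left(0 + I\right)^{2} = I^{2}$)
$\left(-16 + 248\right) k{\left(-20 \right)} = \left(-16 + 248\right) \left(-20\right)^{2} = 232 \cdot 400 = 92800$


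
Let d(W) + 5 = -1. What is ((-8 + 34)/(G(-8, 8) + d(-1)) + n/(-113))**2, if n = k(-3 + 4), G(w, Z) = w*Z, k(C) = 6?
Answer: 2819041/15642025 ≈ 0.18022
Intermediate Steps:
d(W) = -6 (d(W) = -5 - 1 = -6)
G(w, Z) = Z*w
n = 6
((-8 + 34)/(G(-8, 8) + d(-1)) + n/(-113))**2 = ((-8 + 34)/(8*(-8) - 6) + 6/(-113))**2 = (26/(-64 - 6) + 6*(-1/113))**2 = (26/(-70) - 6/113)**2 = (26*(-1/70) - 6/113)**2 = (-13/35 - 6/113)**2 = (-1679/3955)**2 = 2819041/15642025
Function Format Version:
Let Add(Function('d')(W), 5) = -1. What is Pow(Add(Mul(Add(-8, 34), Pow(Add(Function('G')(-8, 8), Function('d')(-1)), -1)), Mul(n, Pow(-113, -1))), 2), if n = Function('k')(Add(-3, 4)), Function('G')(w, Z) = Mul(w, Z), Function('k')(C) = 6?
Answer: Rational(2819041, 15642025) ≈ 0.18022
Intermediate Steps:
Function('d')(W) = -6 (Function('d')(W) = Add(-5, -1) = -6)
Function('G')(w, Z) = Mul(Z, w)
n = 6
Pow(Add(Mul(Add(-8, 34), Pow(Add(Function('G')(-8, 8), Function('d')(-1)), -1)), Mul(n, Pow(-113, -1))), 2) = Pow(Add(Mul(Add(-8, 34), Pow(Add(Mul(8, -8), -6), -1)), Mul(6, Pow(-113, -1))), 2) = Pow(Add(Mul(26, Pow(Add(-64, -6), -1)), Mul(6, Rational(-1, 113))), 2) = Pow(Add(Mul(26, Pow(-70, -1)), Rational(-6, 113)), 2) = Pow(Add(Mul(26, Rational(-1, 70)), Rational(-6, 113)), 2) = Pow(Add(Rational(-13, 35), Rational(-6, 113)), 2) = Pow(Rational(-1679, 3955), 2) = Rational(2819041, 15642025)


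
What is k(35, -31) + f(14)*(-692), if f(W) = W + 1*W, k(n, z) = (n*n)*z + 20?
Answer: -57331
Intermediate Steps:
k(n, z) = 20 + z*n² (k(n, z) = n²*z + 20 = z*n² + 20 = 20 + z*n²)
f(W) = 2*W (f(W) = W + W = 2*W)
k(35, -31) + f(14)*(-692) = (20 - 31*35²) + (2*14)*(-692) = (20 - 31*1225) + 28*(-692) = (20 - 37975) - 19376 = -37955 - 19376 = -57331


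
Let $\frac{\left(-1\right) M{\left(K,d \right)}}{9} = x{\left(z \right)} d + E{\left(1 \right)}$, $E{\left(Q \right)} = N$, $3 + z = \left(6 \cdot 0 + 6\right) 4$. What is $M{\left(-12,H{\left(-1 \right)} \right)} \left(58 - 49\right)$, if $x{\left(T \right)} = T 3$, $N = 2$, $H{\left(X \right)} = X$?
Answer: $4941$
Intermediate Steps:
$z = 21$ ($z = -3 + \left(6 \cdot 0 + 6\right) 4 = -3 + \left(0 + 6\right) 4 = -3 + 6 \cdot 4 = -3 + 24 = 21$)
$x{\left(T \right)} = 3 T$
$E{\left(Q \right)} = 2$
$M{\left(K,d \right)} = -18 - 567 d$ ($M{\left(K,d \right)} = - 9 \left(3 \cdot 21 d + 2\right) = - 9 \left(63 d + 2\right) = - 9 \left(2 + 63 d\right) = -18 - 567 d$)
$M{\left(-12,H{\left(-1 \right)} \right)} \left(58 - 49\right) = \left(-18 - -567\right) \left(58 - 49\right) = \left(-18 + 567\right) 9 = 549 \cdot 9 = 4941$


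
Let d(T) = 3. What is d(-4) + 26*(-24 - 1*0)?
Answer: -621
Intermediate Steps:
d(-4) + 26*(-24 - 1*0) = 3 + 26*(-24 - 1*0) = 3 + 26*(-24 + 0) = 3 + 26*(-24) = 3 - 624 = -621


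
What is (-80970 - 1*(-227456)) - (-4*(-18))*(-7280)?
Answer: 670646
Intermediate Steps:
(-80970 - 1*(-227456)) - (-4*(-18))*(-7280) = (-80970 + 227456) - 72*(-7280) = 146486 - 1*(-524160) = 146486 + 524160 = 670646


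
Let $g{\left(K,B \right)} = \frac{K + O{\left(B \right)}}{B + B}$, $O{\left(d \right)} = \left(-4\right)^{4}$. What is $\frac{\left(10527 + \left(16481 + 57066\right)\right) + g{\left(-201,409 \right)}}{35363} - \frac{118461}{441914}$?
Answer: $\frac{6741213870736}{3195804277919} \approx 2.1094$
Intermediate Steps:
$O{\left(d \right)} = 256$
$g{\left(K,B \right)} = \frac{256 + K}{2 B}$ ($g{\left(K,B \right)} = \frac{K + 256}{B + B} = \frac{256 + K}{2 B}$)
$\frac{\left(10527 + \left(16481 + 57066\right)\right) + g{\left(-201,409 \right)}}{35363} - \frac{118461}{441914} = \frac{\left(10527 + \left(16481 + 57066\right)\right) + \frac{256 - 201}{2 \cdot 409}}{35363} - \frac{118461}{441914} = \left(\left(10527 + 73547\right) + \frac{1}{2} \cdot \frac{1}{409} \cdot 55\right) \frac{1}{35363} - \frac{118461}{441914} = \left(84074 + \frac{55}{818}\right) \frac{1}{35363} - \frac{118461}{441914} = \frac{68772587}{818} \cdot \frac{1}{35363} - \frac{118461}{441914} = \frac{68772587}{28926934} - \frac{118461}{441914} = \frac{6741213870736}{3195804277919}$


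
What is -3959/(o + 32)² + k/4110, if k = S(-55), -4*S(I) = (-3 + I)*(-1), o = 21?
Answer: -32624441/23089980 ≈ -1.4129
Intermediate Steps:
S(I) = -¾ + I/4 (S(I) = -(-3 + I)*(-1)/4 = -(3 - I)/4 = -¾ + I/4)
k = -29/2 (k = -¾ + (¼)*(-55) = -¾ - 55/4 = -29/2 ≈ -14.500)
-3959/(o + 32)² + k/4110 = -3959/(21 + 32)² - 29/2/4110 = -3959/(53²) - 29/2*1/4110 = -3959/2809 - 29/8220 = -32624441/23089980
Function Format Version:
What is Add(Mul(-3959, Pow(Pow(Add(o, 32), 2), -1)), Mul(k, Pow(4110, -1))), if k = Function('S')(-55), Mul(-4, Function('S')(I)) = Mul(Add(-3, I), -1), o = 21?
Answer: Rational(-32624441, 23089980) ≈ -1.4129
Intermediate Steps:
Function('S')(I) = Add(Rational(-3, 4), Mul(Rational(1, 4), I)) (Function('S')(I) = Mul(Rational(-1, 4), Mul(Add(-3, I), -1)) = Mul(Rational(-1, 4), Add(3, Mul(-1, I))) = Add(Rational(-3, 4), Mul(Rational(1, 4), I)))
k = Rational(-29, 2) (k = Add(Rational(-3, 4), Mul(Rational(1, 4), -55)) = Add(Rational(-3, 4), Rational(-55, 4)) = Rational(-29, 2) ≈ -14.500)
Add(Mul(-3959, Pow(Pow(Add(o, 32), 2), -1)), Mul(k, Pow(4110, -1))) = Add(Mul(-3959, Pow(Pow(Add(21, 32), 2), -1)), Mul(Rational(-29, 2), Pow(4110, -1))) = Add(Mul(-3959, Pow(Pow(53, 2), -1)), Mul(Rational(-29, 2), Rational(1, 4110))) = Add(Mul(-3959, Pow(2809, -1)), Rational(-29, 8220)) = Add(Mul(-3959, Rational(1, 2809)), Rational(-29, 8220)) = Add(Rational(-3959, 2809), Rational(-29, 8220)) = Rational(-32624441, 23089980)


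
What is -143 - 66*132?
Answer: -8855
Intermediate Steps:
-143 - 66*132 = -143 - 8712 = -8855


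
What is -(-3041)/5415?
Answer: 3041/5415 ≈ 0.56159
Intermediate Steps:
-(-3041)/5415 = -1*(-3041/5415) = 3041/5415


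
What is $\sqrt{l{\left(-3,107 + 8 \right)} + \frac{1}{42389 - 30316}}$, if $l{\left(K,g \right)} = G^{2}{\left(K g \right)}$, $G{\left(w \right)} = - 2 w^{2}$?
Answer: $\frac{\sqrt{8259747532699534573}}{12073} \approx 2.3805 \cdot 10^{5}$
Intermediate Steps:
$l{\left(K,g \right)} = 4 K^{4} g^{4}$ ($l{\left(K,g \right)} = \left(- 2 \left(K g\right)^{2}\right)^{2} = \left(- 2 K^{2} g^{2}\right)^{2} = 4 K^{4} g^{4}$)
$\sqrt{l{\left(-3,107 + 8 \right)} + \frac{1}{42389 - 30316}} = \sqrt{4 \left(-3\right)^{4} \left(107 + 8\right)^{4} + \frac{1}{42389 - 30316}} = \sqrt{4 \cdot 81 \cdot 115^{4} + \frac{1}{12073}} = \sqrt{4 \cdot 81 \cdot 174900625 + \frac{1}{12073}} = \sqrt{56667802500 + \frac{1}{12073}} = \sqrt{\frac{684150379582501}{12073}} = \frac{\sqrt{8259747532699534573}}{12073}$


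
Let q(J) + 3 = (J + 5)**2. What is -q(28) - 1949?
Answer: -3035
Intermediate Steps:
q(J) = -3 + (5 + J)**2 (q(J) = -3 + (J + 5)**2 = -3 + (5 + J)**2)
-q(28) - 1949 = -(-3 + (5 + 28)**2) - 1949 = -(-3 + 33**2) - 1949 = -(-3 + 1089) - 1949 = -1*1086 - 1949 = -1086 - 1949 = -3035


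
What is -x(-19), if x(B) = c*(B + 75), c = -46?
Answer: 2576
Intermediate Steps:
x(B) = -3450 - 46*B (x(B) = -46*(B + 75) = -46*(75 + B) = -3450 - 46*B)
-x(-19) = -(-3450 - 46*(-19)) = -(-3450 + 874) = -1*(-2576) = 2576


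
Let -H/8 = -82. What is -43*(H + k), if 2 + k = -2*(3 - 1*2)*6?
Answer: -27606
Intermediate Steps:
k = -14 (k = -2 - 2*(3 - 1*2)*6 = -2 - 2*(3 - 2)*6 = -2 - 2*1*6 = -2 - 2*6 = -2 - 12 = -14)
H = 656 (H = -8*(-82) = 656)
-43*(H + k) = -43*(656 - 14) = -43*642 = -27606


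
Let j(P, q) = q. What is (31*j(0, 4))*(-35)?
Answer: -4340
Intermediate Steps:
(31*j(0, 4))*(-35) = (31*4)*(-35) = 124*(-35) = -4340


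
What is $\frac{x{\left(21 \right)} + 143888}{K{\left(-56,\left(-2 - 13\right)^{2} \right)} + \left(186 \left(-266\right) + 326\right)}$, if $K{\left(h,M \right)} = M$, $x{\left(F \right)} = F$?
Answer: $- \frac{143909}{48925} \approx -2.9414$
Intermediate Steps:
$\frac{x{\left(21 \right)} + 143888}{K{\left(-56,\left(-2 - 13\right)^{2} \right)} + \left(186 \left(-266\right) + 326\right)} = \frac{21 + 143888}{\left(-2 - 13\right)^{2} + \left(186 \left(-266\right) + 326\right)} = \frac{143909}{\left(-15\right)^{2} + \left(-49476 + 326\right)} = \frac{143909}{225 - 49150} = \frac{143909}{-48925} = 143909 \left(- \frac{1}{48925}\right) = - \frac{143909}{48925}$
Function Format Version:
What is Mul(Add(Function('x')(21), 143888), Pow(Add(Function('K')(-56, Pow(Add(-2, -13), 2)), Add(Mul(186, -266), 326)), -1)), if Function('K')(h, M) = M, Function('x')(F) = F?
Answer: Rational(-143909, 48925) ≈ -2.9414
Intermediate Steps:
Mul(Add(Function('x')(21), 143888), Pow(Add(Function('K')(-56, Pow(Add(-2, -13), 2)), Add(Mul(186, -266), 326)), -1)) = Mul(Add(21, 143888), Pow(Add(Pow(Add(-2, -13), 2), Add(Mul(186, -266), 326)), -1)) = Mul(143909, Pow(Add(Pow(-15, 2), Add(-49476, 326)), -1)) = Mul(143909, Pow(Add(225, -49150), -1)) = Mul(143909, Pow(-48925, -1)) = Mul(143909, Rational(-1, 48925)) = Rational(-143909, 48925)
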